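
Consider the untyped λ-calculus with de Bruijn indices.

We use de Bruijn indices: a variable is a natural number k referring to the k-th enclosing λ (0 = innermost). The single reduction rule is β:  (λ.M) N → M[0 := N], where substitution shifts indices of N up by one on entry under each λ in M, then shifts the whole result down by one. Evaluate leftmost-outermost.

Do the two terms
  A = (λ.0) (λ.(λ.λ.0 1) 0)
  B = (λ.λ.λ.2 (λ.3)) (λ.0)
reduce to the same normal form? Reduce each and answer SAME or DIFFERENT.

Answer: DIFFERENT — A ⇓ λ.λ.0 1, B ⇓ λ.λ.λ.λ.0

Working:
Term A:
  start: (λ.0) (λ.(λ.λ.0 1) 0)
  [1] λ.(λ.λ.0 1) 0
  [2] λ.λ.0 1

Term B:
  start: (λ.λ.λ.2 (λ.3)) (λ.0)
  [1] λ.λ.(λ.0) (λ.λ.0)
  [2] λ.λ.λ.λ.0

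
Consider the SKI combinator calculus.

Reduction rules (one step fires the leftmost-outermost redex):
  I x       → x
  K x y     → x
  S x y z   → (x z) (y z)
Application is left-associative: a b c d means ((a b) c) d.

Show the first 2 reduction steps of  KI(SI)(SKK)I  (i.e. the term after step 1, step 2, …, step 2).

  start: KI(SI)(SKK)I
  [1] I(SKK)I
  [2] SKKI

Answer: after 2 steps: SKKI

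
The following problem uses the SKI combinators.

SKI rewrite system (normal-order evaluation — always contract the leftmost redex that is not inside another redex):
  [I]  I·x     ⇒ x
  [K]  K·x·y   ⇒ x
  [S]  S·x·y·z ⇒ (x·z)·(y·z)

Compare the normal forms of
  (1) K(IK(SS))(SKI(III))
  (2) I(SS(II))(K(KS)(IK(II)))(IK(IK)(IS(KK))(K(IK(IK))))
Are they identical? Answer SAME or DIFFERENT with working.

Answer: DIFFERENT — A ⇓ K(SS), B ⇓ SS

Derivation:
Term A:
  start: K(IK(SS))(SKI(III))
  step 1: IK(SS)
  step 2: K(SS)

Term B:
  start: I(SS(II))(K(KS)(IK(II)))(IK(IK)(IS(KK))(K(IK(IK))))
  step 1: SS(II)(K(KS)(IK(II)))(IK(IK)(IS(KK))(K(IK(IK))))
  step 2: S(K(KS)(IK(II)))(II(K(KS)(IK(II))))(IK(IK)(IS(KK))(K(IK(IK))))
  step 3: K(KS)(IK(II))(IK(IK)(IS(KK))(K(IK(IK))))(II(K(KS)(IK(II)))(IK(IK)(IS(KK))(K(IK(IK)))))
  step 4: KS(IK(IK)(IS(KK))(K(IK(IK))))(II(K(KS)(IK(II)))(IK(IK)(IS(KK))(K(IK(IK)))))
  step 5: S(II(K(KS)(IK(II)))(IK(IK)(IS(KK))(K(IK(IK)))))
  step 6: S(I(K(KS)(IK(II)))(IK(IK)(IS(KK))(K(IK(IK)))))
  step 7: S(K(KS)(IK(II))(IK(IK)(IS(KK))(K(IK(IK)))))
  step 8: S(KS(IK(IK)(IS(KK))(K(IK(IK)))))
  step 9: SS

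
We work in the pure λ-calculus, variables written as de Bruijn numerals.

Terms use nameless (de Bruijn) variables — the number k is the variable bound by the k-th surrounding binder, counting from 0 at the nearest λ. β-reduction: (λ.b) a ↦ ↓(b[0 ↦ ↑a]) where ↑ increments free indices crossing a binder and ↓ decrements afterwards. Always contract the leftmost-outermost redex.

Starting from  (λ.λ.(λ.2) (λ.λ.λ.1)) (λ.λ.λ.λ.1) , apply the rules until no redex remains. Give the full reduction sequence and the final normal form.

  start: (λ.λ.(λ.2) (λ.λ.λ.1)) (λ.λ.λ.λ.1)
  step 1: λ.(λ.λ.λ.λ.λ.1) (λ.λ.λ.1)
  step 2: λ.λ.λ.λ.λ.1

Answer: normal form = λ.λ.λ.λ.λ.1  (in 2 steps)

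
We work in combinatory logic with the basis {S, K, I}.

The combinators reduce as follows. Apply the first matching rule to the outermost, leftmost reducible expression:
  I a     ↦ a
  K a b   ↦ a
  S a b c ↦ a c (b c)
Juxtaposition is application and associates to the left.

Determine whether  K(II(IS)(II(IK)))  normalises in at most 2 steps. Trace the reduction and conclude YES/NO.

  start: K(II(IS)(II(IK)))
  →1  K(I(IS)(II(IK)))
  →2  K(IS(II(IK)))

Answer: NO — after 2 steps the term is K(IS(II(IK))), not yet normal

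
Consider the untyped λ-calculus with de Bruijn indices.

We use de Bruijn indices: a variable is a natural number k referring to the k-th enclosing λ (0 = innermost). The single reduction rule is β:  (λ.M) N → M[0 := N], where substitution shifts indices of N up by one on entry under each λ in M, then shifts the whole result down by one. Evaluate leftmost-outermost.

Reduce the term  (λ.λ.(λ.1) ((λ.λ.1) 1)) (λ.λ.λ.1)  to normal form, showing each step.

Answer: normal form = λ.0  (in 2 steps)

Derivation:
  start: (λ.λ.(λ.1) ((λ.λ.1) 1)) (λ.λ.λ.1)
  [1] λ.(λ.1) ((λ.λ.1) (λ.λ.λ.1))
  [2] λ.0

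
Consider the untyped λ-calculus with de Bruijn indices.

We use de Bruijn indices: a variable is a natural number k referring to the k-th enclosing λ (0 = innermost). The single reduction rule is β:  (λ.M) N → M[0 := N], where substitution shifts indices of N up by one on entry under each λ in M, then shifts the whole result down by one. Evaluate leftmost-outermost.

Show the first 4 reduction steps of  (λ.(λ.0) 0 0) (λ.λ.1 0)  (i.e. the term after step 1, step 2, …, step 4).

  start: (λ.(λ.0) 0 0) (λ.λ.1 0)
  →1  (λ.0) (λ.λ.1 0) (λ.λ.1 0)
  →2  (λ.λ.1 0) (λ.λ.1 0)
  →3  λ.(λ.λ.1 0) 0
  →4  λ.λ.1 0

Answer: after 4 steps: λ.λ.1 0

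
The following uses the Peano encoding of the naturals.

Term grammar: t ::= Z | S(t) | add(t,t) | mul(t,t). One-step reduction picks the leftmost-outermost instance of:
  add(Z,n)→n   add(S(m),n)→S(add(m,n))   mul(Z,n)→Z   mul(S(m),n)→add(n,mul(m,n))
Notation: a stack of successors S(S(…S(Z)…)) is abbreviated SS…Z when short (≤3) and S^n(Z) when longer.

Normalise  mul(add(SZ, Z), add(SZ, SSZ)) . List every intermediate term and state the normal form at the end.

Answer: normal form = SSSZ  (in 10 steps)

Reduction:
  start: mul(add(SZ, Z), add(SZ, SSZ))
  →1  mul(S(add(Z, Z)), add(SZ, SSZ))
  →2  add(add(SZ, SSZ), mul(add(Z, Z), add(SZ, SSZ)))
  →3  add(S(add(Z, SSZ)), mul(add(Z, Z), add(SZ, SSZ)))
  →4  S(add(add(Z, SSZ), mul(add(Z, Z), add(SZ, SSZ))))
  →5  S(add(SSZ, mul(add(Z, Z), add(SZ, SSZ))))
  →6  S(S(add(SZ, mul(add(Z, Z), add(SZ, SSZ)))))
  →7  S(S(S(add(Z, mul(add(Z, Z), add(SZ, SSZ))))))
  →8  S(S(S(mul(add(Z, Z), add(SZ, SSZ)))))
  →9  S(S(S(mul(Z, add(SZ, SSZ)))))
  →10  SSSZ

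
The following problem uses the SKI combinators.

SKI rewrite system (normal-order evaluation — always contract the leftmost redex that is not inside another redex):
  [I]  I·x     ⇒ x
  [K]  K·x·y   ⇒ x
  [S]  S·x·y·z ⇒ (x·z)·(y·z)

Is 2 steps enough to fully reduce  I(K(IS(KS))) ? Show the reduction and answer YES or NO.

  start: I(K(IS(KS)))
  →1  K(IS(KS))
  →2  K(S(KS))

Answer: YES — reaches normal form K(S(KS)) in 2 ≤ 2 steps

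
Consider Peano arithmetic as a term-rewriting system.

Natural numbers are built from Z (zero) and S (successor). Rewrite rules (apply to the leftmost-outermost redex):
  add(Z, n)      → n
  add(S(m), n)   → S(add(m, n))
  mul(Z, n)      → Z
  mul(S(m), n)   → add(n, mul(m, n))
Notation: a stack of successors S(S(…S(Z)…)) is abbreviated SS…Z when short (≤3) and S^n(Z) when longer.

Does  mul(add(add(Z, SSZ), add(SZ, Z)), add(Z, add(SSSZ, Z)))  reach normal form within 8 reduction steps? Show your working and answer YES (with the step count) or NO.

Answer: NO — after 8 steps the term is S(S(add(add(SZ, Z), mul(add(SZ, add(SZ, Z)), add(Z, add(SSSZ, Z)))))), not yet normal

Working:
  start: mul(add(add(Z, SSZ), add(SZ, Z)), add(Z, add(SSSZ, Z)))
  step 1: mul(add(SSZ, add(SZ, Z)), add(Z, add(SSSZ, Z)))
  step 2: mul(S(add(SZ, add(SZ, Z))), add(Z, add(SSSZ, Z)))
  step 3: add(add(Z, add(SSSZ, Z)), mul(add(SZ, add(SZ, Z)), add(Z, add(SSSZ, Z))))
  step 4: add(add(SSSZ, Z), mul(add(SZ, add(SZ, Z)), add(Z, add(SSSZ, Z))))
  step 5: add(S(add(SSZ, Z)), mul(add(SZ, add(SZ, Z)), add(Z, add(SSSZ, Z))))
  step 6: S(add(add(SSZ, Z), mul(add(SZ, add(SZ, Z)), add(Z, add(SSSZ, Z)))))
  step 7: S(add(S(add(SZ, Z)), mul(add(SZ, add(SZ, Z)), add(Z, add(SSSZ, Z)))))
  step 8: S(S(add(add(SZ, Z), mul(add(SZ, add(SZ, Z)), add(Z, add(SSSZ, Z))))))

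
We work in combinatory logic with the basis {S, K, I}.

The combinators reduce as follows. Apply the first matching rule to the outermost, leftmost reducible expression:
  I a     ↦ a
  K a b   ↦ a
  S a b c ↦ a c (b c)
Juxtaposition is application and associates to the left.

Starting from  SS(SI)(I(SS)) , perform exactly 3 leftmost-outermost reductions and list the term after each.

  start: SS(SI)(I(SS))
  step 1: S(I(SS))(SI(I(SS)))
  step 2: S(SS)(SI(I(SS)))
  step 3: S(SS)(SI(SS))

Answer: after 3 steps: S(SS)(SI(SS))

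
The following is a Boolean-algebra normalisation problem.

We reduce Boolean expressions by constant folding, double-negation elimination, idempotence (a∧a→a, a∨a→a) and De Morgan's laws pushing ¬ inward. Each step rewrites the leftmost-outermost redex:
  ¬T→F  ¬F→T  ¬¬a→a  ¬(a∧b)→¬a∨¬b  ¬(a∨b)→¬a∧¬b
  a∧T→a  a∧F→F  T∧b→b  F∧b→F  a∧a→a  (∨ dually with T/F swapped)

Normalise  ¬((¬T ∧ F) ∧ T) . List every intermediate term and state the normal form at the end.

Answer: normal form = T  (in 5 steps)

Derivation:
  start: ¬((¬T ∧ F) ∧ T)
  step 1: ¬(¬T ∧ F) ∨ ¬T
  step 2: (¬¬T ∨ ¬F) ∨ ¬T
  step 3: (T ∨ ¬F) ∨ ¬T
  step 4: T ∨ ¬T
  step 5: T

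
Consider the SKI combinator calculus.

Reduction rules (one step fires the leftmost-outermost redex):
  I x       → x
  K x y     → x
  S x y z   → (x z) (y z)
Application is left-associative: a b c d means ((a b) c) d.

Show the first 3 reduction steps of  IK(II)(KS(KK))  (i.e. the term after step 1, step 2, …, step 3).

  start: IK(II)(KS(KK))
  →1  K(II)(KS(KK))
  →2  II
  →3  I

Answer: after 3 steps: I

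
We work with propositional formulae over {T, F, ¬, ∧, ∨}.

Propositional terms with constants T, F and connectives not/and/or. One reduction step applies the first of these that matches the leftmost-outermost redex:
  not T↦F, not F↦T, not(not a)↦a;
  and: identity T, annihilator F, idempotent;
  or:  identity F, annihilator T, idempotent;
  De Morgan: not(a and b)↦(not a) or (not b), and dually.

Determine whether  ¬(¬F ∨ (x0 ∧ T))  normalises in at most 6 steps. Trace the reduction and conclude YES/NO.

Answer: YES — reaches normal form F in 3 ≤ 6 steps

Derivation:
  start: ¬(¬F ∨ (x0 ∧ T))
  [1] ¬¬F ∧ ¬(x0 ∧ T)
  [2] F ∧ ¬(x0 ∧ T)
  [3] F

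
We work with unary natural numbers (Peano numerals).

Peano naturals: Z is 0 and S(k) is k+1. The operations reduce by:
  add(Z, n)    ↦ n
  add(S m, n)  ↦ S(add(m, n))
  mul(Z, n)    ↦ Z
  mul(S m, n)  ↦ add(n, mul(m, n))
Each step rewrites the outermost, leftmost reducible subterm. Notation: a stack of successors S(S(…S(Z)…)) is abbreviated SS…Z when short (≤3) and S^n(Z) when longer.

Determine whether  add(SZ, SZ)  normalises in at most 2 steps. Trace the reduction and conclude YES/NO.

Answer: YES — reaches normal form SSZ in 2 ≤ 2 steps

Reduction:
  start: add(SZ, SZ)
  →1  S(add(Z, SZ))
  →2  SSZ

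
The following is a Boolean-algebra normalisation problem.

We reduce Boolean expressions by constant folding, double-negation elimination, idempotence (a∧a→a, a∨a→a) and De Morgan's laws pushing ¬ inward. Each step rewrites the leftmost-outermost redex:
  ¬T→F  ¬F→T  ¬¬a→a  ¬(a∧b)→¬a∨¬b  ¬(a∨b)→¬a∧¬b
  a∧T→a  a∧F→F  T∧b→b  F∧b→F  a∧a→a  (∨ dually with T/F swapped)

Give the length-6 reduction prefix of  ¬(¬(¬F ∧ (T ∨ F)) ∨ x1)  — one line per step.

  start: ¬(¬(¬F ∧ (T ∨ F)) ∨ x1)
  step 1: ¬¬(¬F ∧ (T ∨ F)) ∧ ¬x1
  step 2: (¬F ∧ (T ∨ F)) ∧ ¬x1
  step 3: (T ∧ (T ∨ F)) ∧ ¬x1
  step 4: (T ∨ F) ∧ ¬x1
  step 5: T ∧ ¬x1
  step 6: ¬x1

Answer: after 6 steps: ¬x1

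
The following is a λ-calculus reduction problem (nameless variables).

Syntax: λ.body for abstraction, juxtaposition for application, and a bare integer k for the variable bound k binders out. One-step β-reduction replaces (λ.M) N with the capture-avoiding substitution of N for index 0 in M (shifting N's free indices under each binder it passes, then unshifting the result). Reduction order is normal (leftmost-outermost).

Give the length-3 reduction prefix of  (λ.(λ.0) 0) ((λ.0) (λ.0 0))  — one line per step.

  start: (λ.(λ.0) 0) ((λ.0) (λ.0 0))
  [1] (λ.0) ((λ.0) (λ.0 0))
  [2] (λ.0) (λ.0 0)
  [3] λ.0 0

Answer: after 3 steps: λ.0 0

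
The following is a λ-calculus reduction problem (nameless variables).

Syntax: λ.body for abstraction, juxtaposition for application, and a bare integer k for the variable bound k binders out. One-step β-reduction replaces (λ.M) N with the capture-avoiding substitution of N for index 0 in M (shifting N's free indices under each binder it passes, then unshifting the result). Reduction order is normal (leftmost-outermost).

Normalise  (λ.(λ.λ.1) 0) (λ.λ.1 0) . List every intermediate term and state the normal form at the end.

Answer: normal form = λ.λ.λ.1 0  (in 2 steps)

Working:
  start: (λ.(λ.λ.1) 0) (λ.λ.1 0)
  step 1: (λ.λ.1) (λ.λ.1 0)
  step 2: λ.λ.λ.1 0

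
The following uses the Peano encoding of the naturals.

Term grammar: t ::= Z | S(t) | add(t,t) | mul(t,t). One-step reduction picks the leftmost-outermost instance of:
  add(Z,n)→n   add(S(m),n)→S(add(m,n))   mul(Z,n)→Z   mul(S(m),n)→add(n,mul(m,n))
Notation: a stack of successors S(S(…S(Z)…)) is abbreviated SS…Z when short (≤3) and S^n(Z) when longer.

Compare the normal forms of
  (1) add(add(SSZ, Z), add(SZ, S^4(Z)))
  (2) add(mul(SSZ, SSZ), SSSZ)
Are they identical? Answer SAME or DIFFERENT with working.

Answer: SAME — A ⇓ S^7(Z), B ⇓ S^7(Z)

Working:
Term A:
  start: add(add(SSZ, Z), add(SZ, S^4(Z)))
  step 1: add(S(add(SZ, Z)), add(SZ, S^4(Z)))
  step 2: S(add(add(SZ, Z), add(SZ, S^4(Z))))
  step 3: S(add(S(add(Z, Z)), add(SZ, S^4(Z))))
  step 4: S(S(add(add(Z, Z), add(SZ, S^4(Z)))))
  step 5: S(S(add(Z, add(SZ, S^4(Z)))))
  step 6: S(S(add(SZ, S^4(Z))))
  step 7: S(S(S(add(Z, S^4(Z)))))
  step 8: S^7(Z)

Term B:
  start: add(mul(SSZ, SSZ), SSSZ)
  step 1: add(add(SSZ, mul(SZ, SSZ)), SSSZ)
  step 2: add(S(add(SZ, mul(SZ, SSZ))), SSSZ)
  step 3: S(add(add(SZ, mul(SZ, SSZ)), SSSZ))
  step 4: S(add(S(add(Z, mul(SZ, SSZ))), SSSZ))
  step 5: S(S(add(add(Z, mul(SZ, SSZ)), SSSZ)))
  step 6: S(S(add(mul(SZ, SSZ), SSSZ)))
  step 7: S(S(add(add(SSZ, mul(Z, SSZ)), SSSZ)))
  step 8: S(S(add(S(add(SZ, mul(Z, SSZ))), SSSZ)))
  step 9: S(S(S(add(add(SZ, mul(Z, SSZ)), SSSZ))))
  step 10: S(S(S(add(S(add(Z, mul(Z, SSZ))), SSSZ))))
  step 11: S(S(S(S(add(add(Z, mul(Z, SSZ)), SSSZ)))))
  step 12: S(S(S(S(add(mul(Z, SSZ), SSSZ)))))
  step 13: S(S(S(S(add(Z, SSSZ)))))
  step 14: S^7(Z)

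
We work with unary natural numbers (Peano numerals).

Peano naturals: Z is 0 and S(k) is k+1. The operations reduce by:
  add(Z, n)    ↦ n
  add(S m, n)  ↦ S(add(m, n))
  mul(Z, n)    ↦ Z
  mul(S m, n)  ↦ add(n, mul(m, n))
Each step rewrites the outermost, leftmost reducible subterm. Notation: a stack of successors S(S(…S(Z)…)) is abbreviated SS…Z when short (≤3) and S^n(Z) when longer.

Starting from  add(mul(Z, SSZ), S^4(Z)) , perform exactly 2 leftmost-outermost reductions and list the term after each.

Answer: after 2 steps: S^4(Z)

Reduction:
  start: add(mul(Z, SSZ), S^4(Z))
  step 1: add(Z, S^4(Z))
  step 2: S^4(Z)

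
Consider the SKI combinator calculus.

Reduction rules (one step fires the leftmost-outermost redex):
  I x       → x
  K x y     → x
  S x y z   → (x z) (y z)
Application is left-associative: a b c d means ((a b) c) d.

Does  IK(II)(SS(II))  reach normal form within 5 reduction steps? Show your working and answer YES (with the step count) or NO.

  start: IK(II)(SS(II))
  →1  K(II)(SS(II))
  →2  II
  →3  I

Answer: YES — reaches normal form I in 3 ≤ 5 steps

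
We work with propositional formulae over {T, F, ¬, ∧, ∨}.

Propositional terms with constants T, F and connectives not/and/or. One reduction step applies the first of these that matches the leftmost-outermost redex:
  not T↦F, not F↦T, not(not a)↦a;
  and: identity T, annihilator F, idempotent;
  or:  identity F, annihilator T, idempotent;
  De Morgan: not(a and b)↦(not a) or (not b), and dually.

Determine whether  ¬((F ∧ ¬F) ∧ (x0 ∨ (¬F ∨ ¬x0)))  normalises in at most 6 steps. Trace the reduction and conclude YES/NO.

Answer: YES — reaches normal form T in 5 ≤ 6 steps

Working:
  start: ¬((F ∧ ¬F) ∧ (x0 ∨ (¬F ∨ ¬x0)))
  [1] ¬(F ∧ ¬F) ∨ ¬(x0 ∨ (¬F ∨ ¬x0))
  [2] (¬F ∨ ¬¬F) ∨ ¬(x0 ∨ (¬F ∨ ¬x0))
  [3] (T ∨ ¬¬F) ∨ ¬(x0 ∨ (¬F ∨ ¬x0))
  [4] T ∨ ¬(x0 ∨ (¬F ∨ ¬x0))
  [5] T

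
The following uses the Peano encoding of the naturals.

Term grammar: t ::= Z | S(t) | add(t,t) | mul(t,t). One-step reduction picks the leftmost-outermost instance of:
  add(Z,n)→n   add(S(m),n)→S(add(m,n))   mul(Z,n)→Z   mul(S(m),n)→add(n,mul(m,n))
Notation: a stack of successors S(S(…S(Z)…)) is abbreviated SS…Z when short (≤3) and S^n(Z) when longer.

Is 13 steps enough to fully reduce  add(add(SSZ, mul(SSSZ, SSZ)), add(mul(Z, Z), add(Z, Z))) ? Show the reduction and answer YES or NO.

Answer: NO — after 13 steps the term is S(S(S(S(add(S(add(SZ, mul(SZ, SSZ))), add(mul(Z, Z), add(Z, Z))))))), not yet normal

Derivation:
  start: add(add(SSZ, mul(SSSZ, SSZ)), add(mul(Z, Z), add(Z, Z)))
  step 1: add(S(add(SZ, mul(SSSZ, SSZ))), add(mul(Z, Z), add(Z, Z)))
  step 2: S(add(add(SZ, mul(SSSZ, SSZ)), add(mul(Z, Z), add(Z, Z))))
  step 3: S(add(S(add(Z, mul(SSSZ, SSZ))), add(mul(Z, Z), add(Z, Z))))
  step 4: S(S(add(add(Z, mul(SSSZ, SSZ)), add(mul(Z, Z), add(Z, Z)))))
  step 5: S(S(add(mul(SSSZ, SSZ), add(mul(Z, Z), add(Z, Z)))))
  step 6: S(S(add(add(SSZ, mul(SSZ, SSZ)), add(mul(Z, Z), add(Z, Z)))))
  step 7: S(S(add(S(add(SZ, mul(SSZ, SSZ))), add(mul(Z, Z), add(Z, Z)))))
  step 8: S(S(S(add(add(SZ, mul(SSZ, SSZ)), add(mul(Z, Z), add(Z, Z))))))
  step 9: S(S(S(add(S(add(Z, mul(SSZ, SSZ))), add(mul(Z, Z), add(Z, Z))))))
  step 10: S(S(S(S(add(add(Z, mul(SSZ, SSZ)), add(mul(Z, Z), add(Z, Z)))))))
  step 11: S(S(S(S(add(mul(SSZ, SSZ), add(mul(Z, Z), add(Z, Z)))))))
  step 12: S(S(S(S(add(add(SSZ, mul(SZ, SSZ)), add(mul(Z, Z), add(Z, Z)))))))
  step 13: S(S(S(S(add(S(add(SZ, mul(SZ, SSZ))), add(mul(Z, Z), add(Z, Z)))))))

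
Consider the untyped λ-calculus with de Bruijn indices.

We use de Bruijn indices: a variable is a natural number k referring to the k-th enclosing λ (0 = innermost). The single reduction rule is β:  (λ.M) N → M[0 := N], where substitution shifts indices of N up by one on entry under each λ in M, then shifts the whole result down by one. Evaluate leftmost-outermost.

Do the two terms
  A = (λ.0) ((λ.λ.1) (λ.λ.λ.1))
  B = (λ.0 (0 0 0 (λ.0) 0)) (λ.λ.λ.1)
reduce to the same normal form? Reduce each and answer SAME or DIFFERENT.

Term A:
  start: (λ.0) ((λ.λ.1) (λ.λ.λ.1))
  step 1: (λ.λ.1) (λ.λ.λ.1)
  step 2: λ.λ.λ.λ.1

Term B:
  start: (λ.0 (0 0 0 (λ.0) 0)) (λ.λ.λ.1)
  step 1: (λ.λ.λ.1) ((λ.λ.λ.1) (λ.λ.λ.1) (λ.λ.λ.1) (λ.0) (λ.λ.λ.1))
  step 2: λ.λ.1

Answer: DIFFERENT — A ⇓ λ.λ.λ.λ.1, B ⇓ λ.λ.1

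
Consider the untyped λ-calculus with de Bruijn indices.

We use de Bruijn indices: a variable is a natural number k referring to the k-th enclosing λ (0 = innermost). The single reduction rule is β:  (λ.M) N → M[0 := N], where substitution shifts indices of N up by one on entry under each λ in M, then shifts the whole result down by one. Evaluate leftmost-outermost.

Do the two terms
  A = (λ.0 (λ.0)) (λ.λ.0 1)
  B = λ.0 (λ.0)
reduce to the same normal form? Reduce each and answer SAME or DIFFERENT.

Term A:
  start: (λ.0 (λ.0)) (λ.λ.0 1)
  step 1: (λ.λ.0 1) (λ.0)
  step 2: λ.0 (λ.0)

Term B:
  start: λ.0 (λ.0)

Answer: SAME — A ⇓ λ.0 (λ.0), B ⇓ λ.0 (λ.0)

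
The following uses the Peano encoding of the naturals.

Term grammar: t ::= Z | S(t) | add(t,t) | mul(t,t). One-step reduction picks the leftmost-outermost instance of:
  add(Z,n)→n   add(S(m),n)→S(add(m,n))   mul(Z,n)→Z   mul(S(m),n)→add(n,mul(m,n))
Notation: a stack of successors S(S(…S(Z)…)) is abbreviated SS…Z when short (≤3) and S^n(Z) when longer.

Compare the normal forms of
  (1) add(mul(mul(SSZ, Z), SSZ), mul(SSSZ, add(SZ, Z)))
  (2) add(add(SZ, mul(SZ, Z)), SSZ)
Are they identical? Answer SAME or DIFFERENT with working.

Answer: SAME — A ⇓ SSSZ, B ⇓ SSSZ

Reduction:
Term A:
  start: add(mul(mul(SSZ, Z), SSZ), mul(SSSZ, add(SZ, Z)))
  step 1: add(mul(add(Z, mul(SZ, Z)), SSZ), mul(SSSZ, add(SZ, Z)))
  step 2: add(mul(mul(SZ, Z), SSZ), mul(SSSZ, add(SZ, Z)))
  step 3: add(mul(add(Z, mul(Z, Z)), SSZ), mul(SSSZ, add(SZ, Z)))
  step 4: add(mul(mul(Z, Z), SSZ), mul(SSSZ, add(SZ, Z)))
  step 5: add(mul(Z, SSZ), mul(SSSZ, add(SZ, Z)))
  step 6: add(Z, mul(SSSZ, add(SZ, Z)))
  step 7: mul(SSSZ, add(SZ, Z))
  step 8: add(add(SZ, Z), mul(SSZ, add(SZ, Z)))
  step 9: add(S(add(Z, Z)), mul(SSZ, add(SZ, Z)))
  step 10: S(add(add(Z, Z), mul(SSZ, add(SZ, Z))))
  step 11: S(add(Z, mul(SSZ, add(SZ, Z))))
  step 12: S(mul(SSZ, add(SZ, Z)))
  step 13: S(add(add(SZ, Z), mul(SZ, add(SZ, Z))))
  step 14: S(add(S(add(Z, Z)), mul(SZ, add(SZ, Z))))
  step 15: S(S(add(add(Z, Z), mul(SZ, add(SZ, Z)))))
  step 16: S(S(add(Z, mul(SZ, add(SZ, Z)))))
  step 17: S(S(mul(SZ, add(SZ, Z))))
  step 18: S(S(add(add(SZ, Z), mul(Z, add(SZ, Z)))))
  step 19: S(S(add(S(add(Z, Z)), mul(Z, add(SZ, Z)))))
  step 20: S(S(S(add(add(Z, Z), mul(Z, add(SZ, Z))))))
  step 21: S(S(S(add(Z, mul(Z, add(SZ, Z))))))
  step 22: S(S(S(mul(Z, add(SZ, Z)))))
  step 23: SSSZ

Term B:
  start: add(add(SZ, mul(SZ, Z)), SSZ)
  step 1: add(S(add(Z, mul(SZ, Z))), SSZ)
  step 2: S(add(add(Z, mul(SZ, Z)), SSZ))
  step 3: S(add(mul(SZ, Z), SSZ))
  step 4: S(add(add(Z, mul(Z, Z)), SSZ))
  step 5: S(add(mul(Z, Z), SSZ))
  step 6: S(add(Z, SSZ))
  step 7: SSSZ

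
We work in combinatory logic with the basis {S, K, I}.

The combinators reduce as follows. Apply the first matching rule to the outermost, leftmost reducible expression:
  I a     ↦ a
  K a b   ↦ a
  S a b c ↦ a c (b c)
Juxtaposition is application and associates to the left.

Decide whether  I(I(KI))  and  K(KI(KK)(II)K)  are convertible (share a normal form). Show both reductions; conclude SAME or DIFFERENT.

Answer: DIFFERENT — A ⇓ KI, B ⇓ KK

Working:
Term A:
  start: I(I(KI))
  →1  I(KI)
  →2  KI

Term B:
  start: K(KI(KK)(II)K)
  →1  K(I(II)K)
  →2  K(IIK)
  →3  K(IK)
  →4  KK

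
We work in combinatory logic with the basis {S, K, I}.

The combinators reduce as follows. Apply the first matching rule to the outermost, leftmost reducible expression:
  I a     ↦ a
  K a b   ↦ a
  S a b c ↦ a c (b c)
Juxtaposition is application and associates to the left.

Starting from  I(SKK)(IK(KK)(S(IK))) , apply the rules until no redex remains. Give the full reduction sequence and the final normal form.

Answer: normal form = KK  (in 5 steps)

Working:
  start: I(SKK)(IK(KK)(S(IK)))
  [1] SKK(IK(KK)(S(IK)))
  [2] K(IK(KK)(S(IK)))(K(IK(KK)(S(IK))))
  [3] IK(KK)(S(IK))
  [4] K(KK)(S(IK))
  [5] KK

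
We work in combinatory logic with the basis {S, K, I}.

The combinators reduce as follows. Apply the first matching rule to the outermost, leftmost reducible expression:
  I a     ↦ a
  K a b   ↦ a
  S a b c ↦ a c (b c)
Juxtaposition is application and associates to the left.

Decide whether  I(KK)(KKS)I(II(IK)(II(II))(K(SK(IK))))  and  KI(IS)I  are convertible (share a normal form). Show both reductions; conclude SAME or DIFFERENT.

Answer: SAME — A ⇓ I, B ⇓ I

Reduction:
Term A:
  start: I(KK)(KKS)I(II(IK)(II(II))(K(SK(IK))))
  [1] KK(KKS)I(II(IK)(II(II))(K(SK(IK))))
  [2] KI(II(IK)(II(II))(K(SK(IK))))
  [3] I

Term B:
  start: KI(IS)I
  [1] II
  [2] I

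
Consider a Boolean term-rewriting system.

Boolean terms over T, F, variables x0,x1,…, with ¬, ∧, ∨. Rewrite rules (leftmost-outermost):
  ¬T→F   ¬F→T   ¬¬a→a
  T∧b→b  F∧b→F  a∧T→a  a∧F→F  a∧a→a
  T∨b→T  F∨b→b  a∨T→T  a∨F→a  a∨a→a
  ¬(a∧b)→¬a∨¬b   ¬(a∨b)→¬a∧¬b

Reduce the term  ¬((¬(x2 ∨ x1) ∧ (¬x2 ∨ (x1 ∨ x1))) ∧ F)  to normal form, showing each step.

  start: ¬((¬(x2 ∨ x1) ∧ (¬x2 ∨ (x1 ∨ x1))) ∧ F)
  [1] ¬(¬(x2 ∨ x1) ∧ (¬x2 ∨ (x1 ∨ x1))) ∨ ¬F
  [2] (¬¬(x2 ∨ x1) ∨ ¬(¬x2 ∨ (x1 ∨ x1))) ∨ ¬F
  [3] ((x2 ∨ x1) ∨ ¬(¬x2 ∨ (x1 ∨ x1))) ∨ ¬F
  [4] ((x2 ∨ x1) ∨ (¬¬x2 ∧ ¬(x1 ∨ x1))) ∨ ¬F
  [5] ((x2 ∨ x1) ∨ (x2 ∧ ¬(x1 ∨ x1))) ∨ ¬F
  [6] ((x2 ∨ x1) ∨ (x2 ∧ (¬x1 ∧ ¬x1))) ∨ ¬F
  [7] ((x2 ∨ x1) ∨ (x2 ∧ ¬x1)) ∨ ¬F
  [8] ((x2 ∨ x1) ∨ (x2 ∧ ¬x1)) ∨ T
  [9] T

Answer: normal form = T  (in 9 steps)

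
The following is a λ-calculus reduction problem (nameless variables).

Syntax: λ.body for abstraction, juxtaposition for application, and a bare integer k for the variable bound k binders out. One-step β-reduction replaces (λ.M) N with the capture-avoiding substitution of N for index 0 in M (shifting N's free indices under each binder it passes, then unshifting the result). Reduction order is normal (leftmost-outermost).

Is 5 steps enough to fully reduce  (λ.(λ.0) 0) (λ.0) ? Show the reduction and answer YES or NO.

  start: (λ.(λ.0) 0) (λ.0)
  →1  (λ.0) (λ.0)
  →2  λ.0

Answer: YES — reaches normal form λ.0 in 2 ≤ 5 steps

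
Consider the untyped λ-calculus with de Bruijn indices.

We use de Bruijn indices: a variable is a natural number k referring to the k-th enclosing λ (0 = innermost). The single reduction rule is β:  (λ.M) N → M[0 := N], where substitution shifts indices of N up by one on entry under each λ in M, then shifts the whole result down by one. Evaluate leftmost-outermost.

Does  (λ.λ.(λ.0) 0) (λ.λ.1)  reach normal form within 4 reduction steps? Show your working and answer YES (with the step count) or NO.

Answer: YES — reaches normal form λ.0 in 2 ≤ 4 steps

Derivation:
  start: (λ.λ.(λ.0) 0) (λ.λ.1)
  step 1: λ.(λ.0) 0
  step 2: λ.0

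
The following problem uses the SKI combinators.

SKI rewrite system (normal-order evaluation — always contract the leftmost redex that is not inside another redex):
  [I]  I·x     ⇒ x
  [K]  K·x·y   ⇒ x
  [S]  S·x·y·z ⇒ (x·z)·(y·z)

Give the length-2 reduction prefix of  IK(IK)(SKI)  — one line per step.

  start: IK(IK)(SKI)
  →1  K(IK)(SKI)
  →2  IK

Answer: after 2 steps: IK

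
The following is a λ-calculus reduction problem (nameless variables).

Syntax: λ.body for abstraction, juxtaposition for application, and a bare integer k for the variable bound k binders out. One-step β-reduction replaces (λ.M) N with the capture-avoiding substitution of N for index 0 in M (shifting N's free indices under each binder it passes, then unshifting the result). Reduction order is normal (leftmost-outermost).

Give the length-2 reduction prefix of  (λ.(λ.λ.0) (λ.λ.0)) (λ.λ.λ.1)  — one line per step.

  start: (λ.(λ.λ.0) (λ.λ.0)) (λ.λ.λ.1)
  [1] (λ.λ.0) (λ.λ.0)
  [2] λ.0

Answer: after 2 steps: λ.0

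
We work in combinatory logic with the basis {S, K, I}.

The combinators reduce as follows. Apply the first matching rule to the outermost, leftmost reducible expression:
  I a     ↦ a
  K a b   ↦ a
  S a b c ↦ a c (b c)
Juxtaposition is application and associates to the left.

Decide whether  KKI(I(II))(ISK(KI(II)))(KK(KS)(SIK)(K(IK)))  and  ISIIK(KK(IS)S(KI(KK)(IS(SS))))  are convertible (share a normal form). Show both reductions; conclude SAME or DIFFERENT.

Term A:
  start: KKI(I(II))(ISK(KI(II)))(KK(KS)(SIK)(K(IK)))
  →1  K(I(II))(ISK(KI(II)))(KK(KS)(SIK)(K(IK)))
  →2  I(II)(KK(KS)(SIK)(K(IK)))
  →3  II(KK(KS)(SIK)(K(IK)))
  →4  I(KK(KS)(SIK)(K(IK)))
  →5  KK(KS)(SIK)(K(IK))
  →6  K(SIK)(K(IK))
  →7  SIK

Term B:
  start: ISIIK(KK(IS)S(KI(KK)(IS(SS))))
  →1  SIIK(KK(IS)S(KI(KK)(IS(SS))))
  →2  IK(IK)(KK(IS)S(KI(KK)(IS(SS))))
  →3  K(IK)(KK(IS)S(KI(KK)(IS(SS))))
  →4  IK
  →5  K

Answer: DIFFERENT — A ⇓ SIK, B ⇓ K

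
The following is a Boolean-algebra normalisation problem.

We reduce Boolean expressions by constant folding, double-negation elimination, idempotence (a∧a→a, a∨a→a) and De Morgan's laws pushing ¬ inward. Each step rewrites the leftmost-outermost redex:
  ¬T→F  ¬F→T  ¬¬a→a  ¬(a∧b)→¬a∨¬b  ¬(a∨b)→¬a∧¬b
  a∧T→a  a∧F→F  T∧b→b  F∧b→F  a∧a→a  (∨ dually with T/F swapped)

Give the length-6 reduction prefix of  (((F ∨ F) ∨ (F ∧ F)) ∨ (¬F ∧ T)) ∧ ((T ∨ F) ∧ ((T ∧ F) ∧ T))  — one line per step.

Answer: after 6 steps: T ∧ ((T ∨ F) ∧ ((T ∧ F) ∧ T))

Derivation:
  start: (((F ∨ F) ∨ (F ∧ F)) ∨ (¬F ∧ T)) ∧ ((T ∨ F) ∧ ((T ∧ F) ∧ T))
  →1  ((F ∨ (F ∧ F)) ∨ (¬F ∧ T)) ∧ ((T ∨ F) ∧ ((T ∧ F) ∧ T))
  →2  ((F ∧ F) ∨ (¬F ∧ T)) ∧ ((T ∨ F) ∧ ((T ∧ F) ∧ T))
  →3  (F ∨ (¬F ∧ T)) ∧ ((T ∨ F) ∧ ((T ∧ F) ∧ T))
  →4  (¬F ∧ T) ∧ ((T ∨ F) ∧ ((T ∧ F) ∧ T))
  →5  ¬F ∧ ((T ∨ F) ∧ ((T ∧ F) ∧ T))
  →6  T ∧ ((T ∨ F) ∧ ((T ∧ F) ∧ T))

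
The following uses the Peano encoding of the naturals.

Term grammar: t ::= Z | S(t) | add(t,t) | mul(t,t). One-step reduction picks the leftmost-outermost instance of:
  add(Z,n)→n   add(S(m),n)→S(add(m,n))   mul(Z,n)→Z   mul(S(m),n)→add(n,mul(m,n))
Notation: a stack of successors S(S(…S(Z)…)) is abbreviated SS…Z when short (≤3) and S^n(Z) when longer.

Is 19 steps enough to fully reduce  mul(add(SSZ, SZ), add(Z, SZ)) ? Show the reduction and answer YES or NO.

Answer: YES — reaches normal form SSSZ in 16 ≤ 19 steps

Working:
  start: mul(add(SSZ, SZ), add(Z, SZ))
  →1  mul(S(add(SZ, SZ)), add(Z, SZ))
  →2  add(add(Z, SZ), mul(add(SZ, SZ), add(Z, SZ)))
  →3  add(SZ, mul(add(SZ, SZ), add(Z, SZ)))
  →4  S(add(Z, mul(add(SZ, SZ), add(Z, SZ))))
  →5  S(mul(add(SZ, SZ), add(Z, SZ)))
  →6  S(mul(S(add(Z, SZ)), add(Z, SZ)))
  →7  S(add(add(Z, SZ), mul(add(Z, SZ), add(Z, SZ))))
  →8  S(add(SZ, mul(add(Z, SZ), add(Z, SZ))))
  →9  S(S(add(Z, mul(add(Z, SZ), add(Z, SZ)))))
  →10  S(S(mul(add(Z, SZ), add(Z, SZ))))
  →11  S(S(mul(SZ, add(Z, SZ))))
  →12  S(S(add(add(Z, SZ), mul(Z, add(Z, SZ)))))
  →13  S(S(add(SZ, mul(Z, add(Z, SZ)))))
  →14  S(S(S(add(Z, mul(Z, add(Z, SZ))))))
  →15  S(S(S(mul(Z, add(Z, SZ)))))
  →16  SSSZ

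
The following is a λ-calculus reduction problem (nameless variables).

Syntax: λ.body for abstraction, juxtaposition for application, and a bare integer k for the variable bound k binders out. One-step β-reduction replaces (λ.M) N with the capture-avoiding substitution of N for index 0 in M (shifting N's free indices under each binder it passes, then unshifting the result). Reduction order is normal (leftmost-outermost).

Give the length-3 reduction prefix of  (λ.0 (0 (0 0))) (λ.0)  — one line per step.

Answer: after 3 steps: (λ.0) (λ.0)

Derivation:
  start: (λ.0 (0 (0 0))) (λ.0)
  →1  (λ.0) ((λ.0) ((λ.0) (λ.0)))
  →2  (λ.0) ((λ.0) (λ.0))
  →3  (λ.0) (λ.0)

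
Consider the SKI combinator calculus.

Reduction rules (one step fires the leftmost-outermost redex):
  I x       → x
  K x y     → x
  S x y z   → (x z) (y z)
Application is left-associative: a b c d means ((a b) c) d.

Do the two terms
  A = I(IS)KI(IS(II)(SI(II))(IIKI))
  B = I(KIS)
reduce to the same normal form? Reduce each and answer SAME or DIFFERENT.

Term A:
  start: I(IS)KI(IS(II)(SI(II))(IIKI))
  [1] ISKI(IS(II)(SI(II))(IIKI))
  [2] SKI(IS(II)(SI(II))(IIKI))
  [3] K(IS(II)(SI(II))(IIKI))(I(IS(II)(SI(II))(IIKI)))
  [4] IS(II)(SI(II))(IIKI)
  [5] S(II)(SI(II))(IIKI)
  [6] II(IIKI)(SI(II)(IIKI))
  [7] I(IIKI)(SI(II)(IIKI))
  [8] IIKI(SI(II)(IIKI))
  [9] IKI(SI(II)(IIKI))
  [10] KI(SI(II)(IIKI))
  [11] I

Term B:
  start: I(KIS)
  [1] KIS
  [2] I

Answer: SAME — A ⇓ I, B ⇓ I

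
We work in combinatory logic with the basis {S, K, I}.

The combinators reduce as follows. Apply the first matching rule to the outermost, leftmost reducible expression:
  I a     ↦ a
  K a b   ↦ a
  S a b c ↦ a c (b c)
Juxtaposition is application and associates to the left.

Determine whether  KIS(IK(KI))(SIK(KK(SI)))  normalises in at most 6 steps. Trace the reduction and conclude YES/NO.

Answer: YES — reaches normal form KI in 4 ≤ 6 steps

Derivation:
  start: KIS(IK(KI))(SIK(KK(SI)))
  step 1: I(IK(KI))(SIK(KK(SI)))
  step 2: IK(KI)(SIK(KK(SI)))
  step 3: K(KI)(SIK(KK(SI)))
  step 4: KI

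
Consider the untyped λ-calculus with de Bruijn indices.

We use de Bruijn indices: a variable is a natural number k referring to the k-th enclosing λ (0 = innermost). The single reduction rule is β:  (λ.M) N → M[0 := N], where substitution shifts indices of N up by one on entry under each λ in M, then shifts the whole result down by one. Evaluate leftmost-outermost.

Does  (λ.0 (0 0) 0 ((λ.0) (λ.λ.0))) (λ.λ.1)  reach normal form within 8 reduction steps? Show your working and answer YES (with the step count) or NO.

Answer: YES — reaches normal form λ.λ.1 in 5 ≤ 8 steps

Working:
  start: (λ.0 (0 0) 0 ((λ.0) (λ.λ.0))) (λ.λ.1)
  →1  (λ.λ.1) ((λ.λ.1) (λ.λ.1)) (λ.λ.1) ((λ.0) (λ.λ.0))
  →2  (λ.(λ.λ.1) (λ.λ.1)) (λ.λ.1) ((λ.0) (λ.λ.0))
  →3  (λ.λ.1) (λ.λ.1) ((λ.0) (λ.λ.0))
  →4  (λ.λ.λ.1) ((λ.0) (λ.λ.0))
  →5  λ.λ.1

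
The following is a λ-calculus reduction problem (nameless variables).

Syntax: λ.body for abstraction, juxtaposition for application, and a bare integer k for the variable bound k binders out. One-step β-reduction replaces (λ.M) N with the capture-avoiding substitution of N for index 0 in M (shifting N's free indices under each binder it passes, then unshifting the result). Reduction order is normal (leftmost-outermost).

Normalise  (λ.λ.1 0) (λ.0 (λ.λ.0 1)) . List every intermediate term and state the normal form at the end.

  start: (λ.λ.1 0) (λ.0 (λ.λ.0 1))
  step 1: λ.(λ.0 (λ.λ.0 1)) 0
  step 2: λ.0 (λ.λ.0 1)

Answer: normal form = λ.0 (λ.λ.0 1)  (in 2 steps)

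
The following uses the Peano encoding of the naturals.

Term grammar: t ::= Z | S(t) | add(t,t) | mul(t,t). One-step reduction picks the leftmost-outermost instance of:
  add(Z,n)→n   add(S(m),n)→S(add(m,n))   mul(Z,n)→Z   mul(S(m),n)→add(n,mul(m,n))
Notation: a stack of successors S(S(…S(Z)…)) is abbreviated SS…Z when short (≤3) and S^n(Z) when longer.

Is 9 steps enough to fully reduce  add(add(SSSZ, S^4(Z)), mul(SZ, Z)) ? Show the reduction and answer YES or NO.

  start: add(add(SSSZ, S^4(Z)), mul(SZ, Z))
  [1] add(S(add(SSZ, S^4(Z))), mul(SZ, Z))
  [2] S(add(add(SSZ, S^4(Z)), mul(SZ, Z)))
  [3] S(add(S(add(SZ, S^4(Z))), mul(SZ, Z)))
  [4] S(S(add(add(SZ, S^4(Z)), mul(SZ, Z))))
  [5] S(S(add(S(add(Z, S^4(Z))), mul(SZ, Z))))
  [6] S(S(S(add(add(Z, S^4(Z)), mul(SZ, Z)))))
  [7] S(S(S(add(S^4(Z), mul(SZ, Z)))))
  [8] S(S(S(S(add(SSSZ, mul(SZ, Z))))))
  [9] S(S(S(S(S(add(SSZ, mul(SZ, Z)))))))

Answer: NO — after 9 steps the term is S(S(S(S(S(add(SSZ, mul(SZ, Z))))))), not yet normal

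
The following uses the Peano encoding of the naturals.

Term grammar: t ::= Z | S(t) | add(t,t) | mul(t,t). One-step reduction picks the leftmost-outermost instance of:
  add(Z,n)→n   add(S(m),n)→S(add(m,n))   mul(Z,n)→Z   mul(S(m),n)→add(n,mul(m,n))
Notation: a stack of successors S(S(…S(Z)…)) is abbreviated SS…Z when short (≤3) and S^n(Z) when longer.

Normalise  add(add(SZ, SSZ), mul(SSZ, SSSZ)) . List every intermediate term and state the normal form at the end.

Answer: normal form = S^9(Z)  (in 17 steps)

Reduction:
  start: add(add(SZ, SSZ), mul(SSZ, SSSZ))
  →1  add(S(add(Z, SSZ)), mul(SSZ, SSSZ))
  →2  S(add(add(Z, SSZ), mul(SSZ, SSSZ)))
  →3  S(add(SSZ, mul(SSZ, SSSZ)))
  →4  S(S(add(SZ, mul(SSZ, SSSZ))))
  →5  S(S(S(add(Z, mul(SSZ, SSSZ)))))
  →6  S(S(S(mul(SSZ, SSSZ))))
  →7  S(S(S(add(SSSZ, mul(SZ, SSSZ)))))
  →8  S(S(S(S(add(SSZ, mul(SZ, SSSZ))))))
  →9  S(S(S(S(S(add(SZ, mul(SZ, SSSZ)))))))
  →10  S(S(S(S(S(S(add(Z, mul(SZ, SSSZ))))))))
  →11  S(S(S(S(S(S(mul(SZ, SSSZ)))))))
  →12  S(S(S(S(S(S(add(SSSZ, mul(Z, SSSZ))))))))
  →13  S(S(S(S(S(S(S(add(SSZ, mul(Z, SSSZ)))))))))
  →14  S(S(S(S(S(S(S(S(add(SZ, mul(Z, SSSZ))))))))))
  →15  S(S(S(S(S(S(S(S(S(add(Z, mul(Z, SSSZ)))))))))))
  →16  S(S(S(S(S(S(S(S(S(mul(Z, SSSZ))))))))))
  →17  S^9(Z)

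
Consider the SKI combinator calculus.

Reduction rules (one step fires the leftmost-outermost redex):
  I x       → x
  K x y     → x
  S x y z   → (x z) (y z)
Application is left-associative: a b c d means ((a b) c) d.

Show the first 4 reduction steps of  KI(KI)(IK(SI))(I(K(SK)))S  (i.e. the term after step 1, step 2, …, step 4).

Answer: after 4 steps: SIS

Derivation:
  start: KI(KI)(IK(SI))(I(K(SK)))S
  →1  I(IK(SI))(I(K(SK)))S
  →2  IK(SI)(I(K(SK)))S
  →3  K(SI)(I(K(SK)))S
  →4  SIS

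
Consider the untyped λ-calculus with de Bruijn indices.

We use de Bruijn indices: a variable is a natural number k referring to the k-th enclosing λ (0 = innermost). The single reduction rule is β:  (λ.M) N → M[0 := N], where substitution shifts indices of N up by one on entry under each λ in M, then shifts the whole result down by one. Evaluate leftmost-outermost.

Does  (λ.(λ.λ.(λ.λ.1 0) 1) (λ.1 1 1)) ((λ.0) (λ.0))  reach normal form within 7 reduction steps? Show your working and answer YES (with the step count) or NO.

Answer: NO — after 7 steps the term is λ.λ.(λ.0) ((λ.0) (λ.0)), not yet normal

Derivation:
  start: (λ.(λ.λ.(λ.λ.1 0) 1) (λ.1 1 1)) ((λ.0) (λ.0))
  [1] (λ.λ.(λ.λ.1 0) 1) (λ.(λ.0) (λ.0) ((λ.0) (λ.0)) ((λ.0) (λ.0)))
  [2] λ.(λ.λ.1 0) (λ.(λ.0) (λ.0) ((λ.0) (λ.0)) ((λ.0) (λ.0)))
  [3] λ.λ.(λ.(λ.0) (λ.0) ((λ.0) (λ.0)) ((λ.0) (λ.0))) 0
  [4] λ.λ.(λ.0) (λ.0) ((λ.0) (λ.0)) ((λ.0) (λ.0))
  [5] λ.λ.(λ.0) ((λ.0) (λ.0)) ((λ.0) (λ.0))
  [6] λ.λ.(λ.0) (λ.0) ((λ.0) (λ.0))
  [7] λ.λ.(λ.0) ((λ.0) (λ.0))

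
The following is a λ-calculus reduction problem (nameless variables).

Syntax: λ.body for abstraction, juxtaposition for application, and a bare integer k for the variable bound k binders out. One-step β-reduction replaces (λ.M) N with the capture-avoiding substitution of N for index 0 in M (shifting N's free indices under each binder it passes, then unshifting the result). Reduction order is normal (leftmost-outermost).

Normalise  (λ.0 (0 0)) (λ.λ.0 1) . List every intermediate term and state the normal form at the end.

Answer: normal form = λ.0 (λ.0 (λ.λ.0 1))  (in 3 steps)

Working:
  start: (λ.0 (0 0)) (λ.λ.0 1)
  →1  (λ.λ.0 1) ((λ.λ.0 1) (λ.λ.0 1))
  →2  λ.0 ((λ.λ.0 1) (λ.λ.0 1))
  →3  λ.0 (λ.0 (λ.λ.0 1))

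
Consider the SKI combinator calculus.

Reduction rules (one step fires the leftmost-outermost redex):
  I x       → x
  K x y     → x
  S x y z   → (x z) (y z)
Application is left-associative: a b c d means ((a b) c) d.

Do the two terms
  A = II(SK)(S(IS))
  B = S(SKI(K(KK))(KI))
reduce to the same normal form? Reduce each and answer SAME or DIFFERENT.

Term A:
  start: II(SK)(S(IS))
  step 1: I(SK)(S(IS))
  step 2: SK(S(IS))
  step 3: SK(SS)

Term B:
  start: S(SKI(K(KK))(KI))
  step 1: S(K(K(KK))(I(K(KK)))(KI))
  step 2: S(K(KK)(KI))
  step 3: S(KK)

Answer: DIFFERENT — A ⇓ SK(SS), B ⇓ S(KK)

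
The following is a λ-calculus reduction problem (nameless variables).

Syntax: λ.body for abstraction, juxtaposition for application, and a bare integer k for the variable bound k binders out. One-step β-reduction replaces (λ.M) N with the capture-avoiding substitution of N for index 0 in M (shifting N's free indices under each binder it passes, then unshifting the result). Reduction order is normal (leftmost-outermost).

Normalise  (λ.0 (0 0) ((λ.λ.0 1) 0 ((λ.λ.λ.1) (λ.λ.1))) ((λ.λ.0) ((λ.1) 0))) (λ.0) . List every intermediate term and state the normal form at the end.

  start: (λ.0 (0 0) ((λ.λ.0 1) 0 ((λ.λ.λ.1) (λ.λ.1))) ((λ.λ.0) ((λ.1) 0))) (λ.0)
  [1] (λ.0) ((λ.0) (λ.0)) ((λ.λ.0 1) (λ.0) ((λ.λ.λ.1) (λ.λ.1))) ((λ.λ.0) ((λ.λ.0) (λ.0)))
  [2] (λ.0) (λ.0) ((λ.λ.0 1) (λ.0) ((λ.λ.λ.1) (λ.λ.1))) ((λ.λ.0) ((λ.λ.0) (λ.0)))
  [3] (λ.0) ((λ.λ.0 1) (λ.0) ((λ.λ.λ.1) (λ.λ.1))) ((λ.λ.0) ((λ.λ.0) (λ.0)))
  [4] (λ.λ.0 1) (λ.0) ((λ.λ.λ.1) (λ.λ.1)) ((λ.λ.0) ((λ.λ.0) (λ.0)))
  [5] (λ.0 (λ.0)) ((λ.λ.λ.1) (λ.λ.1)) ((λ.λ.0) ((λ.λ.0) (λ.0)))
  [6] (λ.λ.λ.1) (λ.λ.1) (λ.0) ((λ.λ.0) ((λ.λ.0) (λ.0)))
  [7] (λ.λ.1) (λ.0) ((λ.λ.0) ((λ.λ.0) (λ.0)))
  [8] (λ.λ.0) ((λ.λ.0) ((λ.λ.0) (λ.0)))
  [9] λ.0

Answer: normal form = λ.0  (in 9 steps)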